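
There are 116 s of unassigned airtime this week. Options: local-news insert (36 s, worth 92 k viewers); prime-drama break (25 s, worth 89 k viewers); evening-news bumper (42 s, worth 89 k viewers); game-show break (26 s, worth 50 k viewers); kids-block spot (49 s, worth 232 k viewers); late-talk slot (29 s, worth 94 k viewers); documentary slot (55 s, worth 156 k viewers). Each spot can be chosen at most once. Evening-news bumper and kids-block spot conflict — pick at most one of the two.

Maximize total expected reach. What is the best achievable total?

418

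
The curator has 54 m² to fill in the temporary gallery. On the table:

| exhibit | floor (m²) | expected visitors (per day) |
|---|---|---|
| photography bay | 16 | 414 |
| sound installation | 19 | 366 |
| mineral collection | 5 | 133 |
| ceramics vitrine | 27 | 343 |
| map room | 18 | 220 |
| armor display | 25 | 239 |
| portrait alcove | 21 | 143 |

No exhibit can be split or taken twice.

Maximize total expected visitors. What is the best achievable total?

Taking the top-ratio exhibits first gives photography bay + sound installation + mineral collection for 913 (40 m²).
The 5 m² tied up in mineral collection is better spent on map room — total rises to 1000 (53 m²).
Next best is photography bay + sound installation + mineral collection at 913 (40 m²) — short by 87.

1000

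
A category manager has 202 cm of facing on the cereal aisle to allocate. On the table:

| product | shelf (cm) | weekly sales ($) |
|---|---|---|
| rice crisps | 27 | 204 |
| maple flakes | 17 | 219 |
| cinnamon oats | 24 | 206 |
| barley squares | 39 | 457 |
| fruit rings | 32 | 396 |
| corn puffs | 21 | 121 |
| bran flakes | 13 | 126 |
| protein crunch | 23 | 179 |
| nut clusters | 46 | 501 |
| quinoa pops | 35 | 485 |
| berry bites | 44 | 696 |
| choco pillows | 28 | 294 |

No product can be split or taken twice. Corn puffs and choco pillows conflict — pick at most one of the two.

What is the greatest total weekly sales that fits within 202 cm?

2591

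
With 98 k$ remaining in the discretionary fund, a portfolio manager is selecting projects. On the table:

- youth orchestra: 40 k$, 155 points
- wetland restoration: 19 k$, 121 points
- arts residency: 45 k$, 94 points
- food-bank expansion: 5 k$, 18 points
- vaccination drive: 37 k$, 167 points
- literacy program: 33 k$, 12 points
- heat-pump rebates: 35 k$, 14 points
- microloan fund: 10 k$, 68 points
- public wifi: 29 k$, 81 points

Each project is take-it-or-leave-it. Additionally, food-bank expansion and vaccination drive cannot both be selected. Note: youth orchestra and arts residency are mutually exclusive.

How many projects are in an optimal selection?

Optimal total is 443.
youth orchestra + wetland restoration + vaccination drive hits 443 at 96 k$.
Any selection reaching 443 contains exactly 3 projects.

3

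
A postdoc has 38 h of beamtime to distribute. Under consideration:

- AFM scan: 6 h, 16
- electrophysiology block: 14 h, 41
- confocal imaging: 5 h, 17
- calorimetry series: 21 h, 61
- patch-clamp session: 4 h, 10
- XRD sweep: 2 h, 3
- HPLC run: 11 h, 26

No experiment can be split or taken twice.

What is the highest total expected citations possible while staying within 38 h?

Ranking by ratio (expected citations/h): confocal imaging 3.40, electrophysiology block 2.93, calorimetry series 2.90.
The ratio heuristic lands on AFM scan + electrophysiology block + confocal imaging + patch-clamp session + XRD sweep (87) but leaves 7 h idle.
The 14 h tied up in electrophysiology block is better spent on calorimetry series — total rises to 107 (38 h).
Nothing else within 38 h beats 107.

107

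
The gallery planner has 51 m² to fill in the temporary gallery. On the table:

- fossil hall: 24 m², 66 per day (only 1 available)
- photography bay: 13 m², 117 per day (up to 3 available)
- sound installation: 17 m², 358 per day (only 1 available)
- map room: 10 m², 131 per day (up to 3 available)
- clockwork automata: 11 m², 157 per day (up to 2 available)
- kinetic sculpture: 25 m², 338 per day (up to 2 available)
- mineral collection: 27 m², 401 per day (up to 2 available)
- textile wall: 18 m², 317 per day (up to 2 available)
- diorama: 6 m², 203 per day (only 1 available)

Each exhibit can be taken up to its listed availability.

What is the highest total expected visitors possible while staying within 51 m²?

1009

Ranking by ratio (expected visitors/m²): diorama 33.83, sound installation 21.06, textile wall 17.61, mineral collection 14.85.
Sound installation + map room + textile wall + diorama uses 51 of the 51 m² and totals 1009.
Nothing else within 51 m² beats 1009.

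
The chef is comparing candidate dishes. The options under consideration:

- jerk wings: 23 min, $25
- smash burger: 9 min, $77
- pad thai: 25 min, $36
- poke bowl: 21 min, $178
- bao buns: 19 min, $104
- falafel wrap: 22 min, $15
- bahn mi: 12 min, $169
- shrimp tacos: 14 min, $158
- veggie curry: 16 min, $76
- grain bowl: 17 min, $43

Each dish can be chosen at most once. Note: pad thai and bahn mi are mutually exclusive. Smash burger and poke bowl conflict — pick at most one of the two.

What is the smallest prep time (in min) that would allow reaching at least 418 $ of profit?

45

Minimise min subject to total profit ≥ 418.
Taking bao buns + bahn mi + shrimp tacos gives 431 (≥ 418) for 45 min.
Any bundle with less than 45 min falls short of 418.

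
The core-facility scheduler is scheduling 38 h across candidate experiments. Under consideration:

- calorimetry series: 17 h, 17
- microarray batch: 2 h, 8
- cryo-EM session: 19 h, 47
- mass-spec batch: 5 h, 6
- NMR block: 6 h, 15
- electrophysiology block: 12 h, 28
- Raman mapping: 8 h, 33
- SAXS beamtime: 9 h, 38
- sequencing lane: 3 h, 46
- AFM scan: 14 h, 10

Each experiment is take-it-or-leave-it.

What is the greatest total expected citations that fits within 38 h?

160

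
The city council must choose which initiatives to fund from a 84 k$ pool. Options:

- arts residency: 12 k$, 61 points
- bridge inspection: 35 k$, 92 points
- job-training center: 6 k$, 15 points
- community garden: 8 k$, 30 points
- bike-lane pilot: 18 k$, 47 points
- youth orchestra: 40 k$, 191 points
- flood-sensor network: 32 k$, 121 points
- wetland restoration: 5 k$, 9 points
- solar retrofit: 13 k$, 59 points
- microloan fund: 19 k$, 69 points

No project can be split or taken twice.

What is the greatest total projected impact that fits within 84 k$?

380

Greedy by ratio would take arts residency + job-training center + community garden + youth orchestra + wetland restoration + solar retrofit: 84 k$ used, total 365.
Replace job-training center and community garden and wetland restoration with microloan fund: the trade gains 15 net, giving 380 at 84 k$.
That's the maximum — no swap from here does better than 380.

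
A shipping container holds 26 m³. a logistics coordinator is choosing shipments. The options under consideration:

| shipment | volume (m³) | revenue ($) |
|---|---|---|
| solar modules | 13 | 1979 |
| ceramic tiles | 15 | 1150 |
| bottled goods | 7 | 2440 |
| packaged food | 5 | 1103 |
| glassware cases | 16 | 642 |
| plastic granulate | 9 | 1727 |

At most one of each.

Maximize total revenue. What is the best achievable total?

Ranking by ratio (revenue/m³): bottled goods 348.57, packaged food 220.60, plastic granulate 191.89, solar modules 152.23.
Greedy by ratio would take bottled goods + packaged food + plastic granulate: 21 m³ used, total 5270.
Replace plastic granulate with solar modules: the trade gains 252 net, giving 5522 at 25 m³.
An exhaustive check of the 64 subsets confirms 5522.

5522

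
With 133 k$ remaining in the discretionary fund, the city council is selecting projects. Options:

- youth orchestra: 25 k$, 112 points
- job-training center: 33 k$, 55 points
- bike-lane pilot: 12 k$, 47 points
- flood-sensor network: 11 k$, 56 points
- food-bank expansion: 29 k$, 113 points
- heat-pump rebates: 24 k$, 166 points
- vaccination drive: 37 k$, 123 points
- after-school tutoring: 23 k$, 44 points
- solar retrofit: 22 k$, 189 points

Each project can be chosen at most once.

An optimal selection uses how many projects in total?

The maximum projected impact within 133 k$ is 693.
youth orchestra + bike-lane pilot + flood-sensor network + heat-pump rebates + vaccination drive + solar retrofit hits 693 at 131 k$.
All optima have 6 projects.

6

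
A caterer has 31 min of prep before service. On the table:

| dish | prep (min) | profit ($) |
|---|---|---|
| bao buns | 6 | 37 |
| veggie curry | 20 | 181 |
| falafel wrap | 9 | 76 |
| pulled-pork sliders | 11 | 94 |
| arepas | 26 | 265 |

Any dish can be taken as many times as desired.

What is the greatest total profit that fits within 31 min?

275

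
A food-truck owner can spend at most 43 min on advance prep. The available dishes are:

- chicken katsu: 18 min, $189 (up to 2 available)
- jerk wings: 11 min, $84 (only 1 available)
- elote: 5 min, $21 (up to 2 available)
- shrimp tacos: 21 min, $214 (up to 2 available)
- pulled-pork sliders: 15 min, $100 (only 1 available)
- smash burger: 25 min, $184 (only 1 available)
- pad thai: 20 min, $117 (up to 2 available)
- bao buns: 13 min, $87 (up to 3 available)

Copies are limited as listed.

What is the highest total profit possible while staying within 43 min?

By profit per min: chicken katsu 10.50, shrimp tacos 10.19, jerk wings 7.64, smash burger 7.36 lead.
Greedy by ratio would take 2×chicken katsu + elote: 41 min used, total 399.
Dropping 2×chicken katsu and elote frees 41 min; slotting in 2×shrimp tacos (42 min) lifts the total to 428 at 42 min.
No other feasible combination exceeds 428.

428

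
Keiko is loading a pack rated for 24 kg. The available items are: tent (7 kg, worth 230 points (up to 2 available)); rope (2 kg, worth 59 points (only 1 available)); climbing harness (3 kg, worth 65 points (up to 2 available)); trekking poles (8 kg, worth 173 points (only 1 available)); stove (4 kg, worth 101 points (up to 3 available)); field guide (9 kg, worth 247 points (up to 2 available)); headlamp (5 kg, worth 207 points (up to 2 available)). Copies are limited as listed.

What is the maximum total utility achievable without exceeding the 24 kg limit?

874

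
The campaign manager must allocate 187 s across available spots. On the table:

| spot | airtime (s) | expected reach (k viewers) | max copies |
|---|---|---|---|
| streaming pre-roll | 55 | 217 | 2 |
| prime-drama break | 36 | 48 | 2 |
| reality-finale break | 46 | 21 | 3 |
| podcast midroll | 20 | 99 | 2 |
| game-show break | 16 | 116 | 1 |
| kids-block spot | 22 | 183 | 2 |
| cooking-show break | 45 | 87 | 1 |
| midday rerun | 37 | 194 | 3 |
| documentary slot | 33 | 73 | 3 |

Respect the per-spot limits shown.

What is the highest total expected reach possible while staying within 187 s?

1068

Greedy by ratio would take game-show break + 2×kids-block spot + 3×midday rerun: 171 s used, total 1064.
The 37 s tied up in midday rerun is better spent on 2×podcast midroll — total rises to 1068 (174 s).
No other feasible combination exceeds 1068.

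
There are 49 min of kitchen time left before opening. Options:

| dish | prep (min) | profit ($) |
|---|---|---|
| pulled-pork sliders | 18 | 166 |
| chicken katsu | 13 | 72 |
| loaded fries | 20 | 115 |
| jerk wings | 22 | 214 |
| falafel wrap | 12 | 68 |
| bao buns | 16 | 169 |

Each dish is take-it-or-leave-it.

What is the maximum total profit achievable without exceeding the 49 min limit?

407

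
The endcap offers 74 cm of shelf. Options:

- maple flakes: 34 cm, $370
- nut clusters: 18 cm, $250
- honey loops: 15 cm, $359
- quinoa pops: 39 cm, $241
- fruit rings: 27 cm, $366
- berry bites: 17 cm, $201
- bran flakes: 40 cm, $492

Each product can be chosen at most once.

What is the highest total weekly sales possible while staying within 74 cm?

1101

Ranking by ratio (weekly sales/cm): honey loops 23.93, nut clusters 13.89, fruit rings 13.56, bran flakes 12.30.
Greedy by ratio would take nut clusters + honey loops + fruit rings: 60 cm used, total 975.
The 27 cm tied up in fruit rings is better spent on bran flakes — total rises to 1101 (73 cm).
Next best is honey loops + berry bites + bran flakes at 1052 (72 cm) — short by 49.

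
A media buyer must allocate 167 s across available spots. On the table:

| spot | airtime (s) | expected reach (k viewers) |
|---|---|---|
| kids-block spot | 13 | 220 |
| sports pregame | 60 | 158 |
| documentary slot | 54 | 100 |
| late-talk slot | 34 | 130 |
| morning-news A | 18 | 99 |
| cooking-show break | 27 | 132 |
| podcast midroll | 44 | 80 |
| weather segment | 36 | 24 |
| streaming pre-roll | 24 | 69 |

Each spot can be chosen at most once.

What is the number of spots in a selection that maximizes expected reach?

5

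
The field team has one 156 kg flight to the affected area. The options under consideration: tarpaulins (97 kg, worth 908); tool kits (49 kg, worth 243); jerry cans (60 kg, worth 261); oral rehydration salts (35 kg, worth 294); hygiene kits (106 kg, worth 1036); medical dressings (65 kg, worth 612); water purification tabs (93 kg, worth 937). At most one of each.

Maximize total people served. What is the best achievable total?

Filling by ratio: oral rehydration salts + water purification tabs for 1231, with 28 kg left unused.
Dropping water purification tabs frees 93 kg; slotting in hygiene kits (106 kg) lifts the total to 1330 at 141 kg.

1330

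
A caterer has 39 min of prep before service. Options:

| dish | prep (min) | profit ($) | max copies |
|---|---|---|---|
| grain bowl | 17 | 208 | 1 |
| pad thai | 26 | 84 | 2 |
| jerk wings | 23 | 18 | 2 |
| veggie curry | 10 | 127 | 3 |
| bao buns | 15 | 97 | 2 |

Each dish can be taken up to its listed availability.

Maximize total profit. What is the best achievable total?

462

Filling by ratio: 3×veggie curry for 381, with 9 min left unused.
Dropping veggie curry frees 10 min; slotting in grain bowl (17 min) lifts the total to 462 at 37 min.
Every other selection either busts 39 min or exceeds an availability limit or fails to beat 462.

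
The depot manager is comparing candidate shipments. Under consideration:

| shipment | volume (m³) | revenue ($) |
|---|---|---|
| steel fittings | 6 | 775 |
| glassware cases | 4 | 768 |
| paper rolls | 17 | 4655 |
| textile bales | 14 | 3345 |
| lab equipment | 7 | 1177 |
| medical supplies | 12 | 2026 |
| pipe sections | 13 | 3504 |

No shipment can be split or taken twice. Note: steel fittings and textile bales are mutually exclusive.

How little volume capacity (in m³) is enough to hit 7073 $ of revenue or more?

Need the lightest bundle worth ≥ 7073.
paper rolls + pipe sections: 8159 revenue at 30 m³.
Any bundle with less than 30 m³ falls short of 7073.

30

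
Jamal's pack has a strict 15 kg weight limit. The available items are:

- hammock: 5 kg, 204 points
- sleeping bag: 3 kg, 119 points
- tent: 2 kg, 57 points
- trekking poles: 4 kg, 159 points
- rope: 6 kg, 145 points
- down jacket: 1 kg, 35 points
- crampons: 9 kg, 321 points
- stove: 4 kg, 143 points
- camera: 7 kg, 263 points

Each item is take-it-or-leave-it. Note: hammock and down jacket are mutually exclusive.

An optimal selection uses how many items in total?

3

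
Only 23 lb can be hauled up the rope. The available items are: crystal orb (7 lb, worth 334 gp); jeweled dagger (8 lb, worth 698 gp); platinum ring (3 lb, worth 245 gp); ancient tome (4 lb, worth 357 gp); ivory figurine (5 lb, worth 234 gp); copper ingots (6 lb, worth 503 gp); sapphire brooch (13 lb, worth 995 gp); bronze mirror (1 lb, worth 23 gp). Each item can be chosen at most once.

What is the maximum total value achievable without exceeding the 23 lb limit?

1855

The ratio heuristic lands on jeweled dagger + platinum ring + ancient tome + copper ingots + bronze mirror (1826) but leaves 1 lb idle.
The 12 lb tied up in jeweled dagger and platinum ring and bronze mirror is better spent on sapphire brooch — total rises to 1855 (23 lb).
That's the maximum — no swap from here does better than 1855.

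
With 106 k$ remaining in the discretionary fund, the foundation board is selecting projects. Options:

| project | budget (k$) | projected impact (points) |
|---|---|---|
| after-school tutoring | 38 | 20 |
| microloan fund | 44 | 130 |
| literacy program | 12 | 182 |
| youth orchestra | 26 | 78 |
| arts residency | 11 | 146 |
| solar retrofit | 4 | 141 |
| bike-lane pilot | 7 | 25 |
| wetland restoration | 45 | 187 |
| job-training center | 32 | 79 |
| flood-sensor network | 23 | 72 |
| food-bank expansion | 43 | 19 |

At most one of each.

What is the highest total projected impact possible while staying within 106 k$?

759

By projected impact per k$: solar retrofit 35.25, literacy program 15.17, arts residency 13.27, wetland restoration 4.16 lead.
Filling by ratio: literacy program + arts residency + solar retrofit + bike-lane pilot + wetland restoration + flood-sensor network for 753, with 4 k$ left unused.
Replace flood-sensor network with youth orchestra: the trade gains 6 net, giving 759 at 105 k$.
Every other selection either busts 106 k$ or fails to beat 759.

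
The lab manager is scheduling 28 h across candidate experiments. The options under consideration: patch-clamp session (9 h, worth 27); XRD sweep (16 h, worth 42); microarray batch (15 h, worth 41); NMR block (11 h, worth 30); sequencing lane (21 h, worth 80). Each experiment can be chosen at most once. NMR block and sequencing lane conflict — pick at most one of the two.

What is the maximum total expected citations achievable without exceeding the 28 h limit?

80

Taking sequencing lane: 21 h used, 80 in expected citations.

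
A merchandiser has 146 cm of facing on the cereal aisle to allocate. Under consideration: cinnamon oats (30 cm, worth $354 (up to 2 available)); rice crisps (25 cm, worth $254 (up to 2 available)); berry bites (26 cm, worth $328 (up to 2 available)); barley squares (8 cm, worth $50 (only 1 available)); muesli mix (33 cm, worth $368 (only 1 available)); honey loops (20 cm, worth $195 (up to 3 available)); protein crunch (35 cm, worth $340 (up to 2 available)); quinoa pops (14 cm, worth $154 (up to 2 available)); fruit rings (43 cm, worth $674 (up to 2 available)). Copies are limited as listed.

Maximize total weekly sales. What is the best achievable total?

2056

Ranking by ratio (weekly sales/cm): fruit rings 15.67, berry bites 12.62, cinnamon oats 11.80, muesli mix 11.15.
Greedy by ratio would take 2×berry bites + barley squares + 2×fruit rings: 146 cm used, total 2054.
The 60 cm tied up in 2×berry bites and barley squares is better spent on 2×cinnamon oats — total rises to 2056 (146 cm).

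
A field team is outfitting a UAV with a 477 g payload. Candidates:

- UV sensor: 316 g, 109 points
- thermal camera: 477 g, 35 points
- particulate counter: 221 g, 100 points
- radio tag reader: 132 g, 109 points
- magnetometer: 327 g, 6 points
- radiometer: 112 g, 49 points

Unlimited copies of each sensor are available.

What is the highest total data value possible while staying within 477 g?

327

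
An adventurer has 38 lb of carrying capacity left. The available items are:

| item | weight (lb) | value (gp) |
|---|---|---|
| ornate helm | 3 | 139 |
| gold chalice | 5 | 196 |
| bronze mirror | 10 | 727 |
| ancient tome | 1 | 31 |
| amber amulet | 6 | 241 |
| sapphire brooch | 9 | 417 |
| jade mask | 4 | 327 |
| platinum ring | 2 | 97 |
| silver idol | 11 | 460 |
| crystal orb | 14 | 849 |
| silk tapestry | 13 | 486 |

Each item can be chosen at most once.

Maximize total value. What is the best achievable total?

2351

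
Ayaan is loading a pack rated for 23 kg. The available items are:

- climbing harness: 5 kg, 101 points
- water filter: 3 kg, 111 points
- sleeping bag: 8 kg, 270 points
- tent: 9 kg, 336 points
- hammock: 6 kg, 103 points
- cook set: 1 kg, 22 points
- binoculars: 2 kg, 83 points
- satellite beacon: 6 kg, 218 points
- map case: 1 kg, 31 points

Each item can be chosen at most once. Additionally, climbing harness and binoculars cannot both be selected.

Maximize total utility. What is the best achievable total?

831

Filling by ratio: water filter + tent + cook set + binoculars + satellite beacon + map case for 801, with 1 kg left unused.
Dropping cook set and satellite beacon frees 7 kg; slotting in sleeping bag (8 kg) lifts the total to 831 at 23 kg.
Runner-up sleeping bag + tent + satellite beacon tops out at 824.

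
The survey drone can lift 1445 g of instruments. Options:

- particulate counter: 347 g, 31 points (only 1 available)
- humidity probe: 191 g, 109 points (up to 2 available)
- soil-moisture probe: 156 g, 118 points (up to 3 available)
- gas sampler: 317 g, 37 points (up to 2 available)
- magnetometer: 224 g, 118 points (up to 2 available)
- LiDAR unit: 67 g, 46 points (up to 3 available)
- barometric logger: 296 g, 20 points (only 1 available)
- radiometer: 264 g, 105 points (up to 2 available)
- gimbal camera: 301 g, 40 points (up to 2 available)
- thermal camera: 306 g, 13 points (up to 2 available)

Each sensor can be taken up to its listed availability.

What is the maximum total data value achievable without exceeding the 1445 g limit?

Taking the top-ratio sensors first gives 2×humidity probe + 3×soil-moisture probe + magnetometer + 3×LiDAR unit for 828 (1275 g).
The 67 g tied up in LiDAR unit is better spent on magnetometer — total rises to 900 (1432 g).
Nothing else within 1445 g beats 900.

900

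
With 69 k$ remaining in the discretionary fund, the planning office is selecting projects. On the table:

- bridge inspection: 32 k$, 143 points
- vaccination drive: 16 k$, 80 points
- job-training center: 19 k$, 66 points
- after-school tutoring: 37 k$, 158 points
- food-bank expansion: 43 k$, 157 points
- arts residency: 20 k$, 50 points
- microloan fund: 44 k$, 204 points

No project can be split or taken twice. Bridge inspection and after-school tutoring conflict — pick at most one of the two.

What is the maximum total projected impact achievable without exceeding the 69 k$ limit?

289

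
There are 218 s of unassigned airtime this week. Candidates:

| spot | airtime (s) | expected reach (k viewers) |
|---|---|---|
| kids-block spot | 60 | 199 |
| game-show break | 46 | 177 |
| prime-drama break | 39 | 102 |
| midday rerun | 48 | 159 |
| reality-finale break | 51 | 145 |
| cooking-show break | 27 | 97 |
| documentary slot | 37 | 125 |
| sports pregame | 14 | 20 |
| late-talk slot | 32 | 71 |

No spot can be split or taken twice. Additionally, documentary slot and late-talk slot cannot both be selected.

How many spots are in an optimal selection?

5

Optimal total is 757.
One optimal bundle: kids-block spot + game-show break + midday rerun + cooking-show break + documentary slot (218 s).
Any selection reaching 757 contains exactly 5 spots.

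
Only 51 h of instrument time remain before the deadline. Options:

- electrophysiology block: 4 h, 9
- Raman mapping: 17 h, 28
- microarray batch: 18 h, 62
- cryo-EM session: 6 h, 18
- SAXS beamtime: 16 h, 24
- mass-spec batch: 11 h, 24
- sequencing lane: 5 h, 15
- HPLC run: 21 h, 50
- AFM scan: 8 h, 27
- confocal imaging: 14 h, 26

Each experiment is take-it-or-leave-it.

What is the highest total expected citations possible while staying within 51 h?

Filling by ratio: electrophysiology block + microarray batch + cryo-EM session + sequencing lane + AFM scan for 131, with 10 h left unused.
Dropping cryo-EM session and sequencing lane frees 11 h; slotting in HPLC run (21 h) lifts the total to 148 at 51 h.
Microarray batch + cryo-EM session + sequencing lane + AFM scan + confocal imaging matches that 148 at 51 h; no feasible combination exceeds it.

148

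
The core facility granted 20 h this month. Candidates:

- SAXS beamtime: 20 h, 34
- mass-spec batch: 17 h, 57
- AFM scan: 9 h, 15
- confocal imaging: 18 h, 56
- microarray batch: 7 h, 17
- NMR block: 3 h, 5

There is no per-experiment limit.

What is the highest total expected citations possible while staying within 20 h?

The ratio ordering already packs tightly: mass-spec batch + NMR block, 20 h, 62.
Nothing else within 20 h beats 62.

62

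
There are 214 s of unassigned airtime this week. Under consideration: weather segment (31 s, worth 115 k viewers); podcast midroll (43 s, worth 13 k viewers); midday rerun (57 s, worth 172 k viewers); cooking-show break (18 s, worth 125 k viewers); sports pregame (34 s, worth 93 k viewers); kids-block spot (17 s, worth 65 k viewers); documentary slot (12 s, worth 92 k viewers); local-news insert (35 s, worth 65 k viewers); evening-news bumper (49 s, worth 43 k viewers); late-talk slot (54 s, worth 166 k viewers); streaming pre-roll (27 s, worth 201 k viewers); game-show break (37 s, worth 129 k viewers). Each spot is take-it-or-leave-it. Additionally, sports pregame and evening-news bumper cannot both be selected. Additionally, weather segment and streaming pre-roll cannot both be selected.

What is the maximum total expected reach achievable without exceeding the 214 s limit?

Ranking by ratio (expected reach/s): documentary slot 7.67, streaming pre-roll 7.44, cooking-show break 6.94, kids-block spot 3.82.
Taking midday rerun + cooking-show break + documentary slot + late-talk slot + streaming pre-roll + game-show break: 205 s used, 885 in expected reach.
The spare 9 s is too small for any remaining spot, and no feasible exchange beats 885.

885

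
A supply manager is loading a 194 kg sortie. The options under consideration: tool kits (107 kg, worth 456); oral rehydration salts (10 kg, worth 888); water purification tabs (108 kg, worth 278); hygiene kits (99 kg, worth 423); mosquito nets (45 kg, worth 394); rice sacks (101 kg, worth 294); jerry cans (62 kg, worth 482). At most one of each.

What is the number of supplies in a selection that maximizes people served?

3

Optimal total is 1826.
One optimal bundle: tool kits + oral rehydration salts + jerry cans (179 kg).
Every optimal selection uses 3 supplies.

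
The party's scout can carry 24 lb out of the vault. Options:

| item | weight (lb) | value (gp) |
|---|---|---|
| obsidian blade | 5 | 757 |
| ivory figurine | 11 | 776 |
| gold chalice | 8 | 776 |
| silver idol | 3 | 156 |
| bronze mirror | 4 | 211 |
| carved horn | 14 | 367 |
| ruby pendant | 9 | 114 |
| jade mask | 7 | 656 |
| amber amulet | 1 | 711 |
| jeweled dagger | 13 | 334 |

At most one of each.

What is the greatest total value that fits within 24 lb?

3056

Best packing: obsidian blade + gold chalice + silver idol + jade mask + amber amulet — 24 lb, 3056 total.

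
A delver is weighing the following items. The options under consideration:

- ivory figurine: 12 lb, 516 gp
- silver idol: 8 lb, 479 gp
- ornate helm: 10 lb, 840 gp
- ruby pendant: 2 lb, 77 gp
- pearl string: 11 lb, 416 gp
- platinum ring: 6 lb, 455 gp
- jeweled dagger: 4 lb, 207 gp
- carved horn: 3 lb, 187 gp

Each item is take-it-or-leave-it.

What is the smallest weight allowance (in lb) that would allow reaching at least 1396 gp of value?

19

Look for the lowest-weight combination reaching 1396.
ornate helm + platinum ring + carved horn reaches 1482 using 19 lb.
Any bundle with less than 19 lb falls short of 1396.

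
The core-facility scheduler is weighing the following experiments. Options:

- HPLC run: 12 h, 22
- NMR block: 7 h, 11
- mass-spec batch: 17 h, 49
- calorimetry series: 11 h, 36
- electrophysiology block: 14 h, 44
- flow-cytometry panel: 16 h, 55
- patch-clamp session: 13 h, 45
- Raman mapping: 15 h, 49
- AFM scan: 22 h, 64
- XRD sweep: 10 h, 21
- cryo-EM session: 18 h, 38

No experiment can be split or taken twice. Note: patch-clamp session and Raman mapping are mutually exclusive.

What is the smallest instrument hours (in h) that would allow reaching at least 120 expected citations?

38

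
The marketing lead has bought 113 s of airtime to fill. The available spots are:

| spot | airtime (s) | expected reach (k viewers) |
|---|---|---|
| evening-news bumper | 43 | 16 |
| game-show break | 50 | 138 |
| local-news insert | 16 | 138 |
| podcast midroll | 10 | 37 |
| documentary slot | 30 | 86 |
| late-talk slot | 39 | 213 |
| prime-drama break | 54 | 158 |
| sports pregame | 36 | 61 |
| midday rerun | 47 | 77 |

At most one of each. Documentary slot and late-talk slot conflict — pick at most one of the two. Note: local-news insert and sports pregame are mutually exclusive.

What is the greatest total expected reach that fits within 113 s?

Ranking by ratio (expected reach/s): local-news insert 8.62, late-talk slot 5.46, podcast midroll 3.70.
Taking local-news insert + late-talk slot + prime-drama break: 109 s used, 509 in expected reach.
Runner-up game-show break + local-news insert + late-talk slot tops out at 489.

509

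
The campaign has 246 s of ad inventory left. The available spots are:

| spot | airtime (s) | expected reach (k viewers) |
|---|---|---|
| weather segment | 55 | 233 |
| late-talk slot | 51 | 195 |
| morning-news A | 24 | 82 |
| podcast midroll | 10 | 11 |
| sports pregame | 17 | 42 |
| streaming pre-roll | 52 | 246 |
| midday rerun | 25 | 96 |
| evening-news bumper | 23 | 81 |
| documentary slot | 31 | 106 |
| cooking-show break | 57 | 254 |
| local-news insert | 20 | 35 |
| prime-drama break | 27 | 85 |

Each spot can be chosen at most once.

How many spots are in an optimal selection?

The maximum expected reach within 246 s is 1034.
For example weather segment + late-talk slot + streaming pre-roll + documentary slot + cooking-show break achieves it, using 246 s.
All optima have 5 spots.

5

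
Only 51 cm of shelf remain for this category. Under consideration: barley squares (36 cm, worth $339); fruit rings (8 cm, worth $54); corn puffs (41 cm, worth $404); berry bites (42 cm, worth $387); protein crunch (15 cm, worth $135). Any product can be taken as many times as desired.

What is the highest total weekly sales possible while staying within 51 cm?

474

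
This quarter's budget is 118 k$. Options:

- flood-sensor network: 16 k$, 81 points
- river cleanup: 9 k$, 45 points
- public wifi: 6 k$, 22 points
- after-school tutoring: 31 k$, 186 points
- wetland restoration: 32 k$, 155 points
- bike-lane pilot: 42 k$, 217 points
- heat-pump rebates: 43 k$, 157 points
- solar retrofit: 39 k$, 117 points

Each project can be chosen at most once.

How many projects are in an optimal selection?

Optimal total is 603.
river cleanup + after-school tutoring + wetland restoration + bike-lane pilot hits 603 at 114 k$.
Every optimal selection uses 4 projects.

4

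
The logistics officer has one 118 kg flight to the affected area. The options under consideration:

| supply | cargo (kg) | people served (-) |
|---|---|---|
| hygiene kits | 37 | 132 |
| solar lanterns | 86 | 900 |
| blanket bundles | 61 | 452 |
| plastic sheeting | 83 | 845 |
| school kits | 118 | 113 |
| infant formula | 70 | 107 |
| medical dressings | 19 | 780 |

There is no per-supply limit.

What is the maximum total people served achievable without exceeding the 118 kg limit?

Ranking by ratio (people served/kg): medical dressings 41.05, solar lanterns 10.47, plastic sheeting 10.18.
Taking 6×medical dressings: 114 kg used, 4680 in people served.

4680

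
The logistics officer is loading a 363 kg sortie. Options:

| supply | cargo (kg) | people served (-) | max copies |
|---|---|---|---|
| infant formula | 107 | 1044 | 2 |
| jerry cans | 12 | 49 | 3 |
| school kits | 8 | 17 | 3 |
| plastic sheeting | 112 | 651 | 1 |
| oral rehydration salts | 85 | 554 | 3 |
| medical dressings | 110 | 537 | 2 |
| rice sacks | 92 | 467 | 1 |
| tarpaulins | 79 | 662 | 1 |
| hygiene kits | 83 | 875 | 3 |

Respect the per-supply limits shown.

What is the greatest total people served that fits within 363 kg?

The ratio ordering already packs tightly: infant formula + 3×hygiene kits, 356 kg, 3669.
No other feasible combination exceeds 3669.

3669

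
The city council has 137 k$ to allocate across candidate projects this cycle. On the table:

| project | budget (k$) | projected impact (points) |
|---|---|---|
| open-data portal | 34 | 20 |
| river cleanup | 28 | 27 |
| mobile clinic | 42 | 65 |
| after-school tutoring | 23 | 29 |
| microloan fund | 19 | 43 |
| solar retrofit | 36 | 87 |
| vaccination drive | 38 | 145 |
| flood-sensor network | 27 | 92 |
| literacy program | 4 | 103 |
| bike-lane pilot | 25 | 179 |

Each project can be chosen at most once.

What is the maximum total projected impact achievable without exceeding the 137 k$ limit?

606

Solar retrofit + vaccination drive + flood-sensor network + literacy program + bike-lane pilot uses 130 of the 137 k$ and totals 606.
An exhaustive check of the 1024 subsets confirms 606.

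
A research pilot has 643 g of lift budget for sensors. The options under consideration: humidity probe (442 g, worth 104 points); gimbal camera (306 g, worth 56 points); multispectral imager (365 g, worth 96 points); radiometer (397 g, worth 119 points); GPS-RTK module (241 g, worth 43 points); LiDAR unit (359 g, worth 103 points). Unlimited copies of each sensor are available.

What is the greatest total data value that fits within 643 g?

162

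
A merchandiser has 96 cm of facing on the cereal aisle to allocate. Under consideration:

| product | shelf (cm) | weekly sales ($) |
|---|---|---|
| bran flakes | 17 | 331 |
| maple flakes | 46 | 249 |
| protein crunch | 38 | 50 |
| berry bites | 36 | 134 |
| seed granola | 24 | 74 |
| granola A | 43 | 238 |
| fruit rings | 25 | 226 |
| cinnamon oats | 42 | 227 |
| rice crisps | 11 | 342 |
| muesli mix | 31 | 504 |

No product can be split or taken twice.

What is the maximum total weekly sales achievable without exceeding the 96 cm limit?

Taking bran flakes + fruit rings + rice crisps + muesli mix: 84 cm used, 1403 in weekly sales.
Runner-up bran flakes + berry bites + rice crisps + muesli mix tops out at 1311.

1403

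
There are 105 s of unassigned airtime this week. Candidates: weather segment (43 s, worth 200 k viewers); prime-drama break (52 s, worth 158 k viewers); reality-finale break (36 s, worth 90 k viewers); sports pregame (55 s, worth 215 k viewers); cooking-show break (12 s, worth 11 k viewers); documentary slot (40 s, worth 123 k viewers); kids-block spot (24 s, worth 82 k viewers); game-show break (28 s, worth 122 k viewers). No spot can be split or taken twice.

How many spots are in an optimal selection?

2

The maximum expected reach within 105 s is 415.
weather segment + sports pregame hits 415 at 98 s.
Any selection reaching 415 contains exactly 2 spots.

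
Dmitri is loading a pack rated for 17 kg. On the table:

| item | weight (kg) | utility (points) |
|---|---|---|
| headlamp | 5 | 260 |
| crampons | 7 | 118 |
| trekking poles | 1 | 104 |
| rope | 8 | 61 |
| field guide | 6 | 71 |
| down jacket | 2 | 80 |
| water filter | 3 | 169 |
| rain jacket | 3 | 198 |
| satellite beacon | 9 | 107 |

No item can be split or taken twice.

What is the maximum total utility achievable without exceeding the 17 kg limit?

By utility per kg: trekking poles 104.00, rain jacket 66.00, water filter 56.33, headlamp 52.00 lead.
The ratio ordering already packs tightly: headlamp + trekking poles + down jacket + water filter + rain jacket, 14 kg, 811.
Next best is headlamp + trekking poles + water filter + rain jacket at 731 (12 kg) — short by 80.

811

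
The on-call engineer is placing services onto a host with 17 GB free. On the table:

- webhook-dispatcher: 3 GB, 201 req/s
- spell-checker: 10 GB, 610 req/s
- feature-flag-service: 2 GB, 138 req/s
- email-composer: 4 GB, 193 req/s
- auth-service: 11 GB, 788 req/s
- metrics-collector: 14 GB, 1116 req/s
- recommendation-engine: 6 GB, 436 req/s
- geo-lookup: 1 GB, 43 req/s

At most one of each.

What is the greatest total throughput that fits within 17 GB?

Density check — metrics-collector 79.71, recommendation-engine 72.67, auth-service 71.64, feature-flag-service 69.00 are the best per GB.
Greedy by ratio would take feature-flag-service + metrics-collector + geo-lookup: 17 GB used, total 1297.
Replace feature-flag-service and geo-lookup with webhook-dispatcher: the trade gains 20 net, giving 1317 at 17 GB.
Runner-up feature-flag-service + metrics-collector + geo-lookup tops out at 1297.

1317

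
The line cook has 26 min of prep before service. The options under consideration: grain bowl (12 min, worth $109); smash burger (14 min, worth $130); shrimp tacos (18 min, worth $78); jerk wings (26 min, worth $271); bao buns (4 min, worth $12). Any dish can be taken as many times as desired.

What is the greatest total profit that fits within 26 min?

Taking jerk wings: 26 min used, 271 in profit.

271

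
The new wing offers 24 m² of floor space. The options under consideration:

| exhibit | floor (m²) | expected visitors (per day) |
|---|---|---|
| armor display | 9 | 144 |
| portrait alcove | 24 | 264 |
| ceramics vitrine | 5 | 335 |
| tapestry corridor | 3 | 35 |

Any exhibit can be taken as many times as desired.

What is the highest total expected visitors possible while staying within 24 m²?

1375

Ranking by ratio (expected visitors/m²): ceramics vitrine 67.00, armor display 16.00, tapestry corridor 11.67.
Best packing: 4×ceramics vitrine + tapestry corridor — 23 m², 1375 total.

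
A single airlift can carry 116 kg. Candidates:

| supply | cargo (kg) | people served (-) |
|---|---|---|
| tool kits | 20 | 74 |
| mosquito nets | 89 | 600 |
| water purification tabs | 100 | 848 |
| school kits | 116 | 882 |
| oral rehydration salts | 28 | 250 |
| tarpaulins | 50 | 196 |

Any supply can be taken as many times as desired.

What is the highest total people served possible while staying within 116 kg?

1000

The ratio ordering already packs tightly: 4×oral rehydration salts, 112 kg, 1000.
No other feasible combination exceeds 1000.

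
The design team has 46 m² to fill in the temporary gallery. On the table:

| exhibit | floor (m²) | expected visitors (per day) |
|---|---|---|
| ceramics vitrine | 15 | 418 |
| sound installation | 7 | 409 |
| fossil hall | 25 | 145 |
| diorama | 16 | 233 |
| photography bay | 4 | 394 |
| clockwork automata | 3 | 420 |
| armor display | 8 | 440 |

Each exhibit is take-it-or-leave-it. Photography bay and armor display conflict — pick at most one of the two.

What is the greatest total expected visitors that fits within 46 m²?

1874

Density check — clockwork automata 140.00, photography bay 98.50, sound installation 58.43, armor display 55.00 are the best per m².
Best packing: ceramics vitrine + sound installation + diorama + photography bay + clockwork automata — 45 m², 1874 total.
Runner-up ceramics vitrine + sound installation + clockwork automata + armor display tops out at 1687.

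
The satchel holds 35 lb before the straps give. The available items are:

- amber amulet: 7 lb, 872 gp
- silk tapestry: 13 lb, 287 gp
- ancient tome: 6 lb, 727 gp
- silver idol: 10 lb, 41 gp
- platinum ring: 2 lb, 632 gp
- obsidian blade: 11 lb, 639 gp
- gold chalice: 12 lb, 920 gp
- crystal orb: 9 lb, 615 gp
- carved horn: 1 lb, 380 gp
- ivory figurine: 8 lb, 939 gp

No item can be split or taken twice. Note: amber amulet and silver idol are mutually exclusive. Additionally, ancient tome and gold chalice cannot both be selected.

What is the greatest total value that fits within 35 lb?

The ratio heuristic lands on amber amulet + ancient tome + platinum ring + crystal orb + carved horn + ivory figurine (4165) but leaves 2 lb idle.
The 9 lb tied up in crystal orb is better spent on obsidian blade — total rises to 4189 (35 lb).
Next best is amber amulet + ancient tome + platinum ring + crystal orb + carved horn + ivory figurine at 4165 (33 lb) — short by 24.

4189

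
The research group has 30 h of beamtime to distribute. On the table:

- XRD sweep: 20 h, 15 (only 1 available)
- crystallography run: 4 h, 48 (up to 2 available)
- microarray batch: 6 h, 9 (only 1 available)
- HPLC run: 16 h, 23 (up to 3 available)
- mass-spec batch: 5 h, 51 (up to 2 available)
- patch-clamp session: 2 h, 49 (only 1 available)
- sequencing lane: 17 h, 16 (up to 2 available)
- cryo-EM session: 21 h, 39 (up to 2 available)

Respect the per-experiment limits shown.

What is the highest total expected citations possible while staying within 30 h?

256

2×crystallography run + microarray batch + 2×mass-spec batch + patch-clamp session uses 26 of the 30 h and totals 256.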